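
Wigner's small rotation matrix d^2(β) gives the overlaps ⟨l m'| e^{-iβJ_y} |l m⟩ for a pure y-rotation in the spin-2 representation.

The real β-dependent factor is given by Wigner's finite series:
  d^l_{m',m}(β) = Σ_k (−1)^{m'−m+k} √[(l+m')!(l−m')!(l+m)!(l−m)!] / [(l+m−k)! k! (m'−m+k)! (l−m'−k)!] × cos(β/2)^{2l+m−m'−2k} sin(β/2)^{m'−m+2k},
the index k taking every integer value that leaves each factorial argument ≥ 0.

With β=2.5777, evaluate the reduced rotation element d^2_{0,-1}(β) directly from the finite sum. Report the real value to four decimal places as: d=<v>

d=0.5533

d^2_{0,-1}(β=2.5777) via Wigner's sum:
c=cos(2.5777/2)=0.278226, s=sin(2.5777/2)=0.960516; N=√[2·2·1·6]=4.898979
Admissible k: 0..1 (factorial args all ≥0)
  k=0: (−1)^1·4.8990/(2)·0.2782^3·0.9605^1 = -0.050672
  k=1: (−1)^2·4.8990/(2)·0.2782^1·0.9605^3 = +0.603930
d^2_{0,-1}(2.5777) = -0.050672 +0.603930 = +0.553257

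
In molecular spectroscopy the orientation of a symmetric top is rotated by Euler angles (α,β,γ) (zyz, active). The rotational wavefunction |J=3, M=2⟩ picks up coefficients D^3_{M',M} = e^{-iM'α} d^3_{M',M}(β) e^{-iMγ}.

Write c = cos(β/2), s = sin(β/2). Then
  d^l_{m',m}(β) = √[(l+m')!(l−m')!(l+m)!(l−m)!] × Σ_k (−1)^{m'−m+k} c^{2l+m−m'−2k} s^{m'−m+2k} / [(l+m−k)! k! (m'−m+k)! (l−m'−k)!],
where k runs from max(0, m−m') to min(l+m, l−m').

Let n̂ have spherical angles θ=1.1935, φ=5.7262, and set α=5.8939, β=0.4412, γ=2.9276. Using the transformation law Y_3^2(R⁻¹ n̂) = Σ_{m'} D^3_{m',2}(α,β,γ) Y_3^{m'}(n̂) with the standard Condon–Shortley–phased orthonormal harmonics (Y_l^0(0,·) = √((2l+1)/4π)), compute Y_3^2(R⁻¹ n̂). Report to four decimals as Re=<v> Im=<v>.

Re=0.3516 Im=-0.0092

Need the full column D^3_{m',2} for m'=−3..3 at α=5.8939, β=0.4412, γ=2.9276.
cos(β/2)=0.975766, sin(β/2)=0.218815
d^3_{-3,2}: single k=5 term ⇒ +0.001199;  D = +0.000886-0.000808i
d^3_{-2,2}: k∈[4..5] ⇒ +0.010914 -0.000110 = +0.010804;  D = +0.010147-0.003711i
d^3_{-1,2}: k∈[3..4] ⇒ +0.061560 -0.001548 = +0.060012;  D = +0.059967+0.002322i
d^3_{0,2}: k∈[2..3] ⇒ +0.237738 -0.011955 = +0.225783;  D = +0.205418+0.093709i
d^3_{1,2}: k∈[1..2] ⇒ +0.612078 -0.061560 = +0.550517;  D = +0.376672+0.401482i
d^3_{2,2}: k∈[0..1] ⇒ +0.863128 -0.217024 = +0.646103;  D = +0.230168+0.603716i
d^3_{3,2}: single k=0 term ⇒ -0.474113;  D = +0.011873-0.473965i
Y_3^{m'}(θ=1.1935,φ=5.7262) and Σ D·Y over m':
  (+0.0009-0.0008i)·(-0.0335+0.3336i)  (+0.0101-0.0037i)·(+0.1435+0.2920i)  (+0.0600+0.0023i)·(-0.0820-0.0510i)  (+0.2054+0.0937i)·(-0.3191+0.0000i)  (+0.3767+0.4015i)·(+0.0820-0.0510i)  (+0.2302+0.6037i)·(+0.1435-0.2920i)  (+0.0119-0.4740i)·(+0.0335+0.3336i)
Y_3^2(R⁻¹ n̂) = +0.351627-0.009214i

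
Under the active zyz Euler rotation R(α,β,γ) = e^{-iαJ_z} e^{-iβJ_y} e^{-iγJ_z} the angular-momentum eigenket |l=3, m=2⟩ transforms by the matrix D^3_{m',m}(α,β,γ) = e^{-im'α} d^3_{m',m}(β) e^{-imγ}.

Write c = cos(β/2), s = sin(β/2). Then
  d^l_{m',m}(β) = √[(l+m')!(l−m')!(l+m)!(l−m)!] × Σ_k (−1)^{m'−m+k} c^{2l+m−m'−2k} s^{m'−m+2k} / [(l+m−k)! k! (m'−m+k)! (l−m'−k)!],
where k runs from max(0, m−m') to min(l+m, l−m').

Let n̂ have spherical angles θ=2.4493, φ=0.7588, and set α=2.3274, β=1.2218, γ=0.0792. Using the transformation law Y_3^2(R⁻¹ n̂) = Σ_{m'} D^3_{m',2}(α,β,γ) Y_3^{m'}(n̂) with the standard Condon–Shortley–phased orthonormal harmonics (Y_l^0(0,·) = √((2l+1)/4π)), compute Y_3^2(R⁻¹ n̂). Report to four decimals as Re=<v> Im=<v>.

Re=0.0082 Im=0.2492

Need the full column D^3_{m',2} for m'=−3..3 at α=2.3274, β=1.2218, γ=0.0792.
cos(β/2)=0.819132, sin(β/2)=0.573605
d^3_{-3,2}: single k=5 term ⇒ +0.124593;  D = +0.106825+0.064123i
d^3_{-2,2}: k∈[4..5] ⇒ +0.363186 -0.035619 = +0.327568;  D = -0.070202-0.319957i
d^3_{-1,2}: k∈[3..4] ⇒ +0.656040 -0.160849 = +0.495191;  D = -0.278871+0.409201i
d^3_{0,2}: k∈[2..3] ⇒ +0.811339 -0.397851 = +0.413488;  D = +0.408312-0.065223i
d^3_{1,2}: k∈[1..2] ⇒ +0.668933 -0.656040 = +0.012893;  D = -0.010218-0.007862i
d^3_{2,2}: k∈[0..1] ⇒ +0.302081 -0.740647 = -0.438566;  D = -0.044137-0.436340i
d^3_{3,2}: single k=0 term ⇒ -0.518153;  D = -0.339077+0.391803i
Y_3^{m'}(θ=2.4493,φ=0.7588) and Σ D·Y over m':
  (+0.1068+0.0641i)·(-0.0704-0.0826i)  (-0.0702-0.3200i)·(-0.0170+0.3201i)  (-0.2789+0.4092i)·(+0.2938-0.2786i)  (+0.4083-0.0652i)·(+0.0107+0.0000i)  (-0.0102-0.0079i)·(-0.2938-0.2786i)  (-0.0441-0.4363i)·(-0.0170-0.3201i)  (-0.3391+0.3918i)·(+0.0704-0.0826i)
Y_3^2(R⁻¹ n̂) = +0.008212+0.249175i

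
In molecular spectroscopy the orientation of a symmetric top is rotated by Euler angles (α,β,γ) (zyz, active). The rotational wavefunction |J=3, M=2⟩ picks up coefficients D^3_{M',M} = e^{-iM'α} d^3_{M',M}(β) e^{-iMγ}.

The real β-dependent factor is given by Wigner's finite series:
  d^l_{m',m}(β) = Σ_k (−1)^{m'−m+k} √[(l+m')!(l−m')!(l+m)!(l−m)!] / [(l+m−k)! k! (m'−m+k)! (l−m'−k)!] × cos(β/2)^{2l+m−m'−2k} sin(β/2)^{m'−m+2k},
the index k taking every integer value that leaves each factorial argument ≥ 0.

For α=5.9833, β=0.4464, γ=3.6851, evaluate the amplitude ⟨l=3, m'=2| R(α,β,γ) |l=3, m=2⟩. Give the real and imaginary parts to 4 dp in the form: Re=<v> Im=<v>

Split into d^3_{2,2}(β=0.4464) × two z-phases.
With c≡cos(β/2)=0.975194 and s≡sin(β/2)=0.221351, N=[120·1·120·1]^{1/2}=120.000000
k: max(0,(2)−(2))=0 … min(3+(2),3−(2))=1
  k=0: (−1)^0·120.0000/(120)·0.9752^6·0.2214^0 = +0.860095
  k=1: (−1)^1·120.0000/(24)·0.9752^4·0.2214^2 = -0.221564
d^3_{2,2}(0.4464) = +0.860095 -0.221564 = +0.638531
D = (+0.825465+0.564453i)·(+0.638531)·(+0.465130-0.885242i) = +0.564223-0.298956i

Re=0.5642 Im=-0.2990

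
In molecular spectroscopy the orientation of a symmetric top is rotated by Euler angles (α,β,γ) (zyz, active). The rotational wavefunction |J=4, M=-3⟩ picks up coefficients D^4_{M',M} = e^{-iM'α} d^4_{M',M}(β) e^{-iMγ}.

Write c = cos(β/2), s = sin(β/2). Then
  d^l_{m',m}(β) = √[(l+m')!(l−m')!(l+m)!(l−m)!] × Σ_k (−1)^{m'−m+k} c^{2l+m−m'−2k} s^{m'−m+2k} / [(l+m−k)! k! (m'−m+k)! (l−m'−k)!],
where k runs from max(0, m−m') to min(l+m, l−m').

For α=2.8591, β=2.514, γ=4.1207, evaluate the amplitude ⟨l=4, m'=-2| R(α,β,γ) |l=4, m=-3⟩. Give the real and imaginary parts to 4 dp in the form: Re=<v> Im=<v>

Re=0.0188 Im=-0.0182

Split into d^4_{-2,-3}(β=2.514) × two z-phases.
Half-angle: c=0.308672, s=0.951169. N=√(2·720·1·5040)=2693.993318
k: max(0,(-3)−(-2))=0 … min(4+(-3),4−(-2))=1
  k=0: (−1)^1·2693.9933/(720)·0.3087^7·0.9512^1 = -0.000950
  k=1: (−1)^2·2693.9933/(240)·0.3087^5·0.9512^3 = +0.027067
d^4_{-2,-3}(2.514) = -0.000950 +0.027067 = +0.026117
Phases: e^{-i·(-2)·2.8591}=+0.844596-0.535403i, e^{-i·(-3)·4.1207}=+0.979209-0.202853i ⇒ D=+0.018763-0.018167i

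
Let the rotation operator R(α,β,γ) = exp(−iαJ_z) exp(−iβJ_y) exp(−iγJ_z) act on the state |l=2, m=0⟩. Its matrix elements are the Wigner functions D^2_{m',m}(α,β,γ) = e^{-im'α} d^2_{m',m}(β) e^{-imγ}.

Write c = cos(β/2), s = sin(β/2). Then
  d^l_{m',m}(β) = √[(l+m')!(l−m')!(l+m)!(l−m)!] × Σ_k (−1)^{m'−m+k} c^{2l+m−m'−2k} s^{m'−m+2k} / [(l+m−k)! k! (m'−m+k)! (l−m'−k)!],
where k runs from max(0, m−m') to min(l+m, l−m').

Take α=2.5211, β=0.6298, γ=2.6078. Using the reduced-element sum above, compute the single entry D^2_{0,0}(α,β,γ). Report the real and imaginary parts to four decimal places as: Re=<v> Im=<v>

Re=0.4796 Im=0.0000

D^2_{0,0}(2.5211,0.6298,2.6078) = e^{-i·0·2.5211}·d^2_{0,0}(0.6298)·e^{-i·0·2.6078}. Compute d first:
Half-angle: c=0.950827, s=0.309721. N=√(2·2·2·2)=4.000000
Admissible k: 0..2 (factorial args all ≥0)
  k=0: (−1)^0·4.0000/(4)·0.9508^4·0.3097^0 = +0.817347
  k=1: (−1)^1·4.0000/(1)·0.9508^2·0.3097^2 = -0.346901
  k=2: (−1)^2·4.0000/(4)·0.9508^0·0.3097^4 = +0.009202
d^2_{0,0}(0.6298) = +0.817347 -0.346901 +0.009202 = +0.479648
D = (+1.000000+0.000000i)·(+0.479648)·(+1.000000+0.000000i) = +0.479648+0.000000i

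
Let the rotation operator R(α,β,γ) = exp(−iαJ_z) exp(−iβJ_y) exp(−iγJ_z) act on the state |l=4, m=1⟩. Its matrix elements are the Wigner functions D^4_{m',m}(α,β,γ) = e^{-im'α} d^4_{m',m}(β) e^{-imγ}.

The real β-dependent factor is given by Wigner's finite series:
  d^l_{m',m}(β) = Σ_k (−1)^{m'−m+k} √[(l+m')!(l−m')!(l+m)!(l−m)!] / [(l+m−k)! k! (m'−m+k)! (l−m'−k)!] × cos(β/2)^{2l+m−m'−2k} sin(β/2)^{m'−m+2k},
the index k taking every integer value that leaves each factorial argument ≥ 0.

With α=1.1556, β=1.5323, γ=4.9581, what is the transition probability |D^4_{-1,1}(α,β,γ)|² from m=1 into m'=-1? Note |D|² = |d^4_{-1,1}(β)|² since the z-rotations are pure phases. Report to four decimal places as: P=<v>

P=0.1478

Split into d^4_{-1,1}(β=1.5323) × two z-phases.
c=cos(1.5323/2)=0.720585, s=sin(1.5323/2)=0.693366; N=√[6·120·120·6]=720.000000
The bounds max(0,m−m')=2 and min(l+m,l−m')=5 give 4 terms
  k=2: (−1)^0·720.0000/(72)·0.7206^6·0.6934^2 = +0.673036
  k=3: (−1)^1·720.0000/(24)·0.7206^4·0.6934^4 = -1.869449
  k=4: (−1)^2·720.0000/(48)·0.7206^2·0.6934^6 = +0.865442
  k=5: (−1)^3·720.0000/(720)·0.7206^0·0.6934^8 = -0.053420
d^4_{-1,1}(1.5323) = +0.673036 -1.869449 +0.865442 -0.053420 = -0.384391
|D^4_{-1,1}|² = |d^4_{-1,1}(β)|² = (-0.384391)² = 0.147757 (the z-rotation phases have unit modulus)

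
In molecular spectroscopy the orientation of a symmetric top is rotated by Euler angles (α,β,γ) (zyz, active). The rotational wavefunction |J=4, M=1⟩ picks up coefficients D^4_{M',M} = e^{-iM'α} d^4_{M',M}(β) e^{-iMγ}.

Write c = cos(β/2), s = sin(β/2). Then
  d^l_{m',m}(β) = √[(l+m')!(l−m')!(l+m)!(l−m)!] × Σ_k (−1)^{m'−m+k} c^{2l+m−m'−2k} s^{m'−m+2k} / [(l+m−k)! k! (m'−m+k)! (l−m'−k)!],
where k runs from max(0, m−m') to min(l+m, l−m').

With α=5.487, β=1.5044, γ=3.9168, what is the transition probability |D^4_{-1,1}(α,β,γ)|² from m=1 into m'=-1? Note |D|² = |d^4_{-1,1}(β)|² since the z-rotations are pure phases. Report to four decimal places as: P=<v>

First d^4_{-1,1}(β=1.5044), then the phase factors e^{-i(-1)α} and e^{-i(1)γ}:
With c≡cos(β/2)=0.730187 and s≡sin(β/2)=0.683247, N=[6·120·120·6]^{1/2}=720.000000
k∈{2,3,4,5} keeps every argument non-negative
  k=2: (−1)^0·720.0000/(72)·0.7302^6·0.6832^2 = +0.707557
  k=3: (−1)^1·720.0000/(24)·0.7302^4·0.6832^4 = -1.858529
  k=4: (−1)^2·720.0000/(48)·0.7302^2·0.6832^6 = +0.813628
  k=5: (−1)^3·720.0000/(720)·0.7302^0·0.6832^8 = -0.047492
d^4_{-1,1}(1.5044) = +0.707557 -1.858529 +0.813628 -0.047492 = -0.384836
|D^4_{-1,1}|² = |d^4_{-1,1}(β)|² = (-0.384836)² = 0.148099 (the z-rotation phases have unit modulus)

P=0.1481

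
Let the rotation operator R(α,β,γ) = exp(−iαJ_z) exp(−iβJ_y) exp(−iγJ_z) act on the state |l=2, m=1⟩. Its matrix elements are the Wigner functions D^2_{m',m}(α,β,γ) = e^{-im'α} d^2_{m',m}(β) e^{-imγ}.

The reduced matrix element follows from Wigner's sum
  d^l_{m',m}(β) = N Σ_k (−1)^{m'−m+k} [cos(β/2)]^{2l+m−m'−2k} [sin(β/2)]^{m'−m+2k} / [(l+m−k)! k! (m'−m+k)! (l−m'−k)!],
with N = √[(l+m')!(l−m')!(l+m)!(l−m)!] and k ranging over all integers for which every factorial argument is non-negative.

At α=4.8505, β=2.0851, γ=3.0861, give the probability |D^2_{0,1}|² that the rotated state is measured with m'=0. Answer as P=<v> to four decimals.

P=0.2751

Split into d^2_{0,1}(β=2.0851) × two z-phases.
c=cos(2.0851/2)=0.504019, s=sin(2.0851/2)=0.863692; N=√[2·2·6·1]=4.898979
k: max(0,(1)−(0))=1 … min(2+(1),2−(0))=2
  k=1: (−1)^0·4.8990/(2)·0.5040^3·0.8637^1 = +0.270880
  k=2: (−1)^1·4.8990/(2)·0.5040^1·0.8637^3 = -0.795427
d^2_{0,1}(2.0851) = +0.270880 -0.795427 = -0.524547
|D^2_{0,1}|² = |d^2_{0,1}(β)|² = (-0.524547)² = 0.275149 (the z-rotation phases have unit modulus)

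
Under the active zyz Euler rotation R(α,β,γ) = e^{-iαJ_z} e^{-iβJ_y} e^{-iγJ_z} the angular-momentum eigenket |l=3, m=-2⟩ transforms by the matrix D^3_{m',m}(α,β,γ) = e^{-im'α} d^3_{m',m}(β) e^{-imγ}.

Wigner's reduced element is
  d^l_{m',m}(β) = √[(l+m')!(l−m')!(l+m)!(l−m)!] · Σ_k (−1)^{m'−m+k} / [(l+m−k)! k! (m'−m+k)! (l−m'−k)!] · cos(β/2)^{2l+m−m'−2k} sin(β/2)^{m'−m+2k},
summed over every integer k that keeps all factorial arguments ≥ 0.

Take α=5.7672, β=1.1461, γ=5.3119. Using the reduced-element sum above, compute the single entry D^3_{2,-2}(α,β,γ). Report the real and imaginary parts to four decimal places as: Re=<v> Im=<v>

Re=0.1715 Im=-0.2209

D^3_{2,-2}(5.7672,1.1461,5.3119) = e^{-i·2·5.7672}·d^3_{2,-2}(1.1461)·e^{-i·-2·5.3119}. Compute d first:
Half-angle: c=0.840251, s=0.542197. N=√(120·1·1·120)=120.000000
k: max(0,(-2)−(2))=0 … min(3+(-2),3−(2))=1
  k=0: (−1)^4·120.0000/(24)·0.8403^2·0.5422^4 = +0.305083
  k=1: (−1)^5·120.0000/(120)·0.8403^0·0.5422^6 = -0.025406
d^3_{2,-2}(1.1461) = +0.305083 -0.025406 = +0.279676
Phases: e^{-i·(2)·5.7672}=+0.513128+0.858312i, e^{-i·(-2)·5.3119}=-0.363269-0.931684i ⇒ D=+0.171518-0.220908i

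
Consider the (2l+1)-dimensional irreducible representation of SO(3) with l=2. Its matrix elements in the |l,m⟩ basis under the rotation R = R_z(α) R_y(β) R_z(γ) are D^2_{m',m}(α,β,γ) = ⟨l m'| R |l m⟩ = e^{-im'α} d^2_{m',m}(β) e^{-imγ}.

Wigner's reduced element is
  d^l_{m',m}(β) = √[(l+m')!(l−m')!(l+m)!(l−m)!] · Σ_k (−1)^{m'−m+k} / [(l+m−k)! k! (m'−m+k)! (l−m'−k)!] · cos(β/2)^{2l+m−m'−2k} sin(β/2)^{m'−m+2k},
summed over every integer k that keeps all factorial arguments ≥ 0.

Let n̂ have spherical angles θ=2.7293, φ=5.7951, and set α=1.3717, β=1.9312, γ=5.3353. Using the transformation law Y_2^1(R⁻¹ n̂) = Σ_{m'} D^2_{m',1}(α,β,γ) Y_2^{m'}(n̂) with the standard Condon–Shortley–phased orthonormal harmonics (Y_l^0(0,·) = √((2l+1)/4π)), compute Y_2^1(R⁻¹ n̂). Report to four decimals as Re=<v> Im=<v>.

Need the full column D^2_{m',1} for m'=−2..2 at α=1.3717, β=1.9312, γ=5.3353.
cos(β/2)=0.568924, sin(β/2)=0.822390
d^2_{-2,1}: single k=3 term ⇒ +0.632875;  D = -0.539643-0.330630i
d^2_{-1,1}: k∈[2..3] ⇒ +0.656727 -0.457417 = +0.199311;  D = -0.135681+0.145998i
d^2_{0,1}: k∈[1..2] ⇒ +0.370950 -0.775111 = -0.404161;  D = -0.235788-0.328253i
d^2_{1,1}: k∈[0..1] ⇒ +0.104765 -0.656727 = -0.551963;  D = -0.503129+0.226989i
d^2_{2,1}: single k=0 term ⇒ -0.302879;  D = +0.067491+0.295264i
Y_2^{m'}(θ=2.7293,φ=5.7951) and Σ D·Y over m':
  (-0.5396-0.3306i)·(+0.0347+0.0514i)  (-0.1357+0.1460i)·(-0.2505-0.1330i)  (-0.2358-0.3283i)·(+0.4789+0.0000i)  (-0.5031+0.2270i)·(+0.2505-0.1330i)  (+0.0675+0.2953i)·(+0.0347-0.0514i)
Y_2^1(R⁻¹ n̂) = -0.139597-0.084355i

Re=-0.1396 Im=-0.0844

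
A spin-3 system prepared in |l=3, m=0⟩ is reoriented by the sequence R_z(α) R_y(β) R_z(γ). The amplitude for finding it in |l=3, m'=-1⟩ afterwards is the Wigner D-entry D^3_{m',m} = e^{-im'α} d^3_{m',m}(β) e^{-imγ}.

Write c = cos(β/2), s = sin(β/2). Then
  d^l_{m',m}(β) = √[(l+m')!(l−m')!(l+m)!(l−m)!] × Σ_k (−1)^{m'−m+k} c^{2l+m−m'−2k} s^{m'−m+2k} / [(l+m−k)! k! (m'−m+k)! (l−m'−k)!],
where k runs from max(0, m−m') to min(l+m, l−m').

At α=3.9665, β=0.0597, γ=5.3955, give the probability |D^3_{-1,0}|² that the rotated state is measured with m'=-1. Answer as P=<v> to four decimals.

P=0.0106

First d^3_{-1,0}(β=0.0597), then the phase factors e^{-i(-1)α} and e^{-i(0)γ}:
Half-angle: c=0.999555, s=0.029846. N=√(2·24·6·6)=41.569219
Admissible k: 1..3 (factorial args all ≥0)
  k=1: (−1)^0·41.5692/(12)·0.9996^5·0.0298^1 = +0.103158
  k=2: (−1)^1·41.5692/(4)·0.9996^3·0.0298^3 = -0.000276
  k=3: (−1)^2·41.5692/(12)·0.9996^1·0.0298^5 = +0.000000
d^3_{-1,0}(0.0597) = +0.103158 -0.000276 +0.000000 = +0.102882
|D^3_{-1,0}|² = |d^3_{-1,0}(β)|² = (+0.102882)² = 0.010585 (the z-rotation phases have unit modulus)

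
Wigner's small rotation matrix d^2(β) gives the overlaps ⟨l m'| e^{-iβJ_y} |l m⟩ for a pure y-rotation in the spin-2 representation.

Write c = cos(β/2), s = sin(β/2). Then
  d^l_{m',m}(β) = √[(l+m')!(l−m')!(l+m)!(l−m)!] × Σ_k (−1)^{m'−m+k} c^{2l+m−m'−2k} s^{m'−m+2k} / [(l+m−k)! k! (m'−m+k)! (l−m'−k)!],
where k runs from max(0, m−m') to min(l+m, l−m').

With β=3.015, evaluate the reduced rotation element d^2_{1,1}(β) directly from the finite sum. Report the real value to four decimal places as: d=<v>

d=-0.0119

d^2_{1,1}(β=3.015) via Wigner's sum:
c=cos(3.015/2)=0.063254, s=sin(3.015/2)=0.997997; N=√[6·1·6·1]=6.000000
The bounds max(0,m−m')=0 and min(l+m,l−m')=1 give 2 terms
  k=0: (−1)^0·6.0000/(6)·0.0633^4·0.9980^0 = +0.000016
  k=1: (−1)^1·6.0000/(2)·0.0633^2·0.9980^2 = -0.011955
d^2_{1,1}(3.015) = +0.000016 -0.011955 = -0.011939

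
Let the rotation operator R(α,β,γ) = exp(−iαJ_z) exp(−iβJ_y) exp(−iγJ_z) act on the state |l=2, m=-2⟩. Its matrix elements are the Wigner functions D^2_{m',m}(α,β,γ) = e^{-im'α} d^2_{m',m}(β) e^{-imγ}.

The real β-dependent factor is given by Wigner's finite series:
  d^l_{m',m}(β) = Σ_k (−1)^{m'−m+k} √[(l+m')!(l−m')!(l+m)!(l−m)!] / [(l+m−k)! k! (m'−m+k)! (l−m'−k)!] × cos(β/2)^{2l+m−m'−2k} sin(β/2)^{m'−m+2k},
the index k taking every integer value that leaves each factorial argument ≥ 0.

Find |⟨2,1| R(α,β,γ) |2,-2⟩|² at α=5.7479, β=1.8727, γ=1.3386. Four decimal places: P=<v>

Split into d^2_{1,-2}(β=1.8727) × two z-phases.
Half-angle: c=0.592732, s=0.805400. N=√(6·1·1·24)=12.000000
The bounds max(0,m−m')=0 and min(l+m,l−m')=0 give 1 term
  k=0: (−1)^3·12.0000/(6)·0.5927^1·0.8054^3 = -0.619331
d^2_{1,-2}(1.8727) = -0.619331
|D^2_{1,-2}|² = |d^2_{1,-2}(β)|² = (-0.619331)² = 0.383571 (the z-rotation phases have unit modulus)

P=0.3836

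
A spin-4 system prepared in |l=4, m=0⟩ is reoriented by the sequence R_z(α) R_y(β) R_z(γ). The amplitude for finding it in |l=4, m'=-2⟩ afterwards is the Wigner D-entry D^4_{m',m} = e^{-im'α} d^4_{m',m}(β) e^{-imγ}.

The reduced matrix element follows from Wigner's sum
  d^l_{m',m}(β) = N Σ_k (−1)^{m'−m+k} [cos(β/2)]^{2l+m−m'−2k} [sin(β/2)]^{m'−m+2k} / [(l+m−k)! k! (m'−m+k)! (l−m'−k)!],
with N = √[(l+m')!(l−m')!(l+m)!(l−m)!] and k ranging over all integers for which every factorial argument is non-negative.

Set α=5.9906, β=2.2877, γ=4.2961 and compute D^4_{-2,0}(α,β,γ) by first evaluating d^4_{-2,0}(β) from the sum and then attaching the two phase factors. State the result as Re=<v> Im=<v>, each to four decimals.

Re=0.3786 Im=-0.2509

First d^4_{-2,0}(β=2.2877), then the phase factors e^{-i(-2)α} and e^{-i(0)γ}:
Half-angle: c=0.414093, s=0.910234. N=√(2·720·24·24)=910.735966
Admissible k: 2..4 (factorial args all ≥0)
  k=2: (−1)^0·910.7360/(96)·0.4141^6·0.9102^2 = +0.039629
  k=3: (−1)^1·910.7360/(36)·0.4141^4·0.9102^4 = -0.510617
  k=4: (−1)^2·910.7360/(96)·0.4141^2·0.9102^6 = +0.925203
d^4_{-2,0}(2.2877) = +0.039629 -0.510617 +0.925203 = +0.454215
D = (+0.833618-0.552342i)·(+0.454215)·(+1.000000+0.000000i) = +0.378642-0.250882i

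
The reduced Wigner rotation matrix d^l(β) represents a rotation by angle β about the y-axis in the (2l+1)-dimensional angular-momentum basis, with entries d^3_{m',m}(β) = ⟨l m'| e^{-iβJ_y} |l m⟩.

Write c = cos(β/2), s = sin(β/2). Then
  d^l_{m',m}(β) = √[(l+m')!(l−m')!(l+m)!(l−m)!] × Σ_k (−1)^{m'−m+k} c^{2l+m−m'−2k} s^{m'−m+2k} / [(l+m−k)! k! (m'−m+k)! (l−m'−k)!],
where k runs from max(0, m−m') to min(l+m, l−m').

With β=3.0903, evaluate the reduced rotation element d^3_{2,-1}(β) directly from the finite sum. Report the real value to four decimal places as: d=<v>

d=0.0809

d^3_{2,-1}(β=3.0903) via Wigner's sum:
Half-angle: c=0.025644, s=0.999671. N=√(120·1·2·24)=75.894664
Admissible k: 0..1 (factorial args all ≥0)
  k=0: (−1)^3·75.8947/(12)·0.0256^3·0.9997^3 = -0.000107
  k=1: (−1)^4·75.8947/(24)·0.0256^1·0.9997^5 = +0.080959
d^3_{2,-1}(3.0903) = -0.000107 +0.080959 = +0.080852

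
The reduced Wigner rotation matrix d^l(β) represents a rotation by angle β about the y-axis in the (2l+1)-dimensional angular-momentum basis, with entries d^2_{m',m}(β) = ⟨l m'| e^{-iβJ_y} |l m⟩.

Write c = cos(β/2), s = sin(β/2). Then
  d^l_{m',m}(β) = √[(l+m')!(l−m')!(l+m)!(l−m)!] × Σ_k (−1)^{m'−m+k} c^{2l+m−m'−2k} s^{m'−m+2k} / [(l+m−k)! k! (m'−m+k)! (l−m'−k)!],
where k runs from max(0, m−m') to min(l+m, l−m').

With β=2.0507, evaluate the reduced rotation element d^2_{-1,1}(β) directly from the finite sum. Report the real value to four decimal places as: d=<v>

d^2_{-1,1}(β=2.0507) via Wigner's sum:
Half-angle: c=0.518800, s=0.854896. N=√(1·6·6·1)=6.000000
k∈{2,3} keeps every argument non-negative
  k=2: (−1)^0·6.0000/(2)·0.5188^2·0.8549^2 = +0.590129
  k=3: (−1)^1·6.0000/(6)·0.5188^0·0.8549^4 = -0.534137
d^2_{-1,1}(2.0507) = +0.590129 -0.534137 = +0.055992

d=0.0560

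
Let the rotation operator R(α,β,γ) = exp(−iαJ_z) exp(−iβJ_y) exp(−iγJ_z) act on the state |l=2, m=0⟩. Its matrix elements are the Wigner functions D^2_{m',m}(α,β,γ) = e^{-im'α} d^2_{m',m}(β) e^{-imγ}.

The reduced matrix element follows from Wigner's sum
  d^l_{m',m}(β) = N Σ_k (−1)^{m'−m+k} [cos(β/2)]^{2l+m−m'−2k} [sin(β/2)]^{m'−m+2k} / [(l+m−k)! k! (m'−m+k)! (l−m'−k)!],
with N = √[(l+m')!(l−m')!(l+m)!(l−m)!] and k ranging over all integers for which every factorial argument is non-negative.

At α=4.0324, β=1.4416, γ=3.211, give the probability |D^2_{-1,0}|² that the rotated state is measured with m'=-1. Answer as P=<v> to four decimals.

P=0.0245

First d^2_{-1,0}(β=1.4416), then the phase factors e^{-i(-1)α} and e^{-i(0)γ}:
Half-angle: c=0.751278, s=0.659986. N=√(1·6·2·2)=4.898979
Admissible k: 1..2 (factorial args all ≥0)
  k=1: (−1)^0·4.8990/(2)·0.7513^3·0.6600^1 = +0.685508
  k=2: (−1)^1·4.8990/(2)·0.7513^1·0.6600^3 = -0.529030
d^2_{-1,0}(1.4416) = +0.685508 -0.529030 = +0.156478
|D^2_{-1,0}|² = |d^2_{-1,0}(β)|² = (+0.156478)² = 0.024485 (the z-rotation phases have unit modulus)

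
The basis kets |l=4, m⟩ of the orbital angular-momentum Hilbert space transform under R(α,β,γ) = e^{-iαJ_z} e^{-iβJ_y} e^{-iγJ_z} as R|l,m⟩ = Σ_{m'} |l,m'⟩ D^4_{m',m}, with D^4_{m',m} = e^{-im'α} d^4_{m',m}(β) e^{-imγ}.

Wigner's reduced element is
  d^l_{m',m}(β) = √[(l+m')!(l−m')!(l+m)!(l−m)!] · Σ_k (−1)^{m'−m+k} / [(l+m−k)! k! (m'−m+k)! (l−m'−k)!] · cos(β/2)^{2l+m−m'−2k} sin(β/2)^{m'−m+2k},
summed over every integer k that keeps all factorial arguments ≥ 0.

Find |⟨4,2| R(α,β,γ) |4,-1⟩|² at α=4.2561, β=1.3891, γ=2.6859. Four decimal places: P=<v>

P=0.0106

First d^4_{2,-1}(β=1.3891), then the phase factors e^{-i(2)α} and e^{-i(-1)γ}:
With c≡cos(β/2)=0.768342 and s≡sin(β/2)=0.640040, N=[720·2·6·120]^{1/2}=1018.233765
Admissible k: 0..2 (factorial args all ≥0)
  k=0: (−1)^3·1018.2338/(72)·0.7683^5·0.6400^3 = -0.992906
  k=1: (−1)^4·1018.2338/(48)·0.7683^3·0.6400^5 = +1.033485
  k=2: (−1)^5·1018.2338/(240)·0.7683^1·0.6400^7 = -0.143430
d^4_{2,-1}(1.3891) = -0.992906 +1.033485 -0.143430 = -0.102850
|D^4_{2,-1}|² = |d^4_{2,-1}(β)|² = (-0.102850)² = 0.010578 (the z-rotation phases have unit modulus)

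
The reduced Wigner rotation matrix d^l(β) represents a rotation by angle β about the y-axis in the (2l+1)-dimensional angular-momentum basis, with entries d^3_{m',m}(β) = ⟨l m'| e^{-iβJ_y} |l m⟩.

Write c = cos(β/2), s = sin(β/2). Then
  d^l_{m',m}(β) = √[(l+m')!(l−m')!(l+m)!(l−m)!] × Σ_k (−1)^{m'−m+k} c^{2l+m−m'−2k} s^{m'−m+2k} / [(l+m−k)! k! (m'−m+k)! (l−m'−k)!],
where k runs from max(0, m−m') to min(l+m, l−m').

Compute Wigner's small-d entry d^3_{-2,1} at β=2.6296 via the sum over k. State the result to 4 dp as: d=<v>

d=-0.5855

d^3_{-2,1}(β=2.6296) via Wigner's sum:
With c≡cos(β/2)=0.253209 and s≡sin(β/2)=0.967411, N=[1·120·24·2]^{1/2}=75.894664
The bounds max(0,m−m')=3 and min(l+m,l−m')=4 give 2 terms
  k=3: (−1)^0·75.8947/(12)·0.2532^3·0.9674^3 = +0.092962
  k=4: (−1)^1·75.8947/(24)·0.2532^1·0.9674^5 = -0.678478
d^3_{-2,1}(2.6296) = +0.092962 -0.678478 = -0.585517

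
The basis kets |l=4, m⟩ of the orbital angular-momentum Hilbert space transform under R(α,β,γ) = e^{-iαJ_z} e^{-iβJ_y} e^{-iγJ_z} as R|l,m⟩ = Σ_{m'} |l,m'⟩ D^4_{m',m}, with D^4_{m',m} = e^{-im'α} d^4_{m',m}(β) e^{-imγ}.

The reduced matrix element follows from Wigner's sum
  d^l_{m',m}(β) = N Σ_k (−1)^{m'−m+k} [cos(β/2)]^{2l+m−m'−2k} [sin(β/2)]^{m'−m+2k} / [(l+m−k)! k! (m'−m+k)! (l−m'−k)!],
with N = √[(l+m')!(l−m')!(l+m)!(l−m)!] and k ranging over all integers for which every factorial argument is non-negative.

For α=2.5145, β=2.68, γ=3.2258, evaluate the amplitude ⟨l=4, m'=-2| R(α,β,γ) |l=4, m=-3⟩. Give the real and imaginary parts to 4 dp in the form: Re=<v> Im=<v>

First d^4_{-2,-3}(β=2.68), then the phase factors e^{-i(-2)α} and e^{-i(-3)γ}:
Half-angle: c=0.228753, s=0.973485. N=√(2·720·1·5040)=2693.993318
Admissible k: 0..1 (factorial args all ≥0)
  k=0: (−1)^1·2693.9933/(720)·0.2288^7·0.9735^1 = -0.000119
  k=1: (−1)^2·2693.9933/(240)·0.2288^5·0.9735^3 = +0.006486
d^4_{-2,-3}(2.68) = -0.000119 +0.006486 = +0.006367
D = (+0.311348-0.950296i)·(+0.006367)·(-0.968260-0.249944i) = -0.003432+0.005363i

Re=-0.0034 Im=0.0054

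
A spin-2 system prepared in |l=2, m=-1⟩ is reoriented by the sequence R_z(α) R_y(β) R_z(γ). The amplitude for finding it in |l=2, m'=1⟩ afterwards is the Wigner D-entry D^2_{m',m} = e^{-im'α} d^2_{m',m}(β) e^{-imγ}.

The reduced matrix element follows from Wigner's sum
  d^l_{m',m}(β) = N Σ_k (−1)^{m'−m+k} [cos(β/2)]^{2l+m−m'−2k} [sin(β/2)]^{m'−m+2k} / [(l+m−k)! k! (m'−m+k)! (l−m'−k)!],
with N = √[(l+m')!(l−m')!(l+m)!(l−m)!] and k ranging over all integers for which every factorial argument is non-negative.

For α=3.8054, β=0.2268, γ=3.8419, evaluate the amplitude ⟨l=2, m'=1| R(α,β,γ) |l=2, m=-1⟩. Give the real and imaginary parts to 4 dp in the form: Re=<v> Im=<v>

Re=0.0377 Im=0.0014

Split into d^2_{1,-1}(β=0.2268) × two z-phases.
c=cos(0.2268/2)=0.993577, s=sin(0.2268/2)=0.113157; N=√[6·1·1·6]=6.000000
The bounds max(0,m−m')=0 and min(l+m,l−m')=1 give 2 terms
  k=0: (−1)^2·6.0000/(2)·0.9936^2·0.1132^2 = +0.037922
  k=1: (−1)^3·6.0000/(6)·0.9936^0·0.1132^4 = -0.000164
d^2_{1,-1}(0.2268) = +0.037922 -0.000164 = +0.037758
Attach z-rotation phases: D = e^{-i(1)(3.8054)}·(+0.037758)·e^{-i(-1)(3.8419)} = +0.037733+0.001378i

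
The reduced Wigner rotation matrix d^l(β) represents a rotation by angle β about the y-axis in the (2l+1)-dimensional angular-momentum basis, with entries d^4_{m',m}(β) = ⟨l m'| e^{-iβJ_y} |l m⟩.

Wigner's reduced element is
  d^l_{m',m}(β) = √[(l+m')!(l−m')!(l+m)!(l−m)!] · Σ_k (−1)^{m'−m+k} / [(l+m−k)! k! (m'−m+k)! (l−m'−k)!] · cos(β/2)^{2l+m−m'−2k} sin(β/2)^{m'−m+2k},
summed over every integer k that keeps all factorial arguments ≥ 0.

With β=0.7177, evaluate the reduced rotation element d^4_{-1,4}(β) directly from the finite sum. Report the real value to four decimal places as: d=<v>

d=0.0328

d^4_{-1,4}(β=0.7177) via Wigner's sum:
c=cos(0.7177/2)=0.936301, s=sin(0.7177/2)=0.351198; N=√[6·120·40320·1]=5387.986637
Admissible k: 5..5 (factorial args all ≥0)
  k=5: (−1)^0·5387.9866/(720)·0.9363^3·0.3512^5 = +0.032817
d^4_{-1,4}(0.7177) = +0.032817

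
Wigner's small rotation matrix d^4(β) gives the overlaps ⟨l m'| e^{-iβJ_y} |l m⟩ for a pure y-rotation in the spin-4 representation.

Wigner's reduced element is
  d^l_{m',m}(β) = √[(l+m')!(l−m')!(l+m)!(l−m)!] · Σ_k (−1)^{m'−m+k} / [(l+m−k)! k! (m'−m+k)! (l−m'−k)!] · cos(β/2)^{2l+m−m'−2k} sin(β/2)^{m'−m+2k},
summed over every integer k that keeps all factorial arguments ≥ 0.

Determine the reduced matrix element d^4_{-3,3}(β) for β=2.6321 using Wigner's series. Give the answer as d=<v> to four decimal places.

d^4_{-3,3}(β=2.6321) via Wigner's sum:
c=cos(2.6321/2)=0.252000, s=sin(2.6321/2)=0.967727; N=√[1·5040·5040·1]=5040.000000
The bounds max(0,m−m')=6 and min(l+m,l−m')=7 give 2 terms
  k=6: (−1)^0·5040.0000/(720)·0.2520^2·0.9677^6 = +0.365104
  k=7: (−1)^1·5040.0000/(5040)·0.2520^0·0.9677^8 = -0.769173
d^4_{-3,3}(2.6321) = +0.365104 -0.769173 = -0.404068

d=-0.4041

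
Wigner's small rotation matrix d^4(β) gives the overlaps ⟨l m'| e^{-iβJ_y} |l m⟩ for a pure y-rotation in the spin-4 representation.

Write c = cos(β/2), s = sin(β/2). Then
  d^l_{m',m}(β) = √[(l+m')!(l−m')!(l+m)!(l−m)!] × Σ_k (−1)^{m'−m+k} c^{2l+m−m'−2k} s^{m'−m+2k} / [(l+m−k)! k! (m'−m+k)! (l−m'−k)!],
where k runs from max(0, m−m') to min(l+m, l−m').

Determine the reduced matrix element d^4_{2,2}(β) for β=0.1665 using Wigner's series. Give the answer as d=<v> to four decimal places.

d=0.8921

d^4_{2,2}(β=0.1665) via Wigner's sum:
With c≡cos(β/2)=0.996537 and s≡sin(β/2)=0.083154, N=[720·2·720·2]^{1/2}=1440.000000
k: max(0,(2)−(2))=0 … min(4+(2),4−(2))=2
  k=0: (−1)^0·1440.0000/(1440)·0.9965^8·0.0832^0 = +0.972627
  k=1: (−1)^1·1440.0000/(120)·0.9965^6·0.0832^2 = -0.081265
  k=2: (−1)^2·1440.0000/(96)·0.9965^4·0.0832^4 = +0.000707
d^4_{2,2}(0.1665) = +0.972627 -0.081265 +0.000707 = +0.892069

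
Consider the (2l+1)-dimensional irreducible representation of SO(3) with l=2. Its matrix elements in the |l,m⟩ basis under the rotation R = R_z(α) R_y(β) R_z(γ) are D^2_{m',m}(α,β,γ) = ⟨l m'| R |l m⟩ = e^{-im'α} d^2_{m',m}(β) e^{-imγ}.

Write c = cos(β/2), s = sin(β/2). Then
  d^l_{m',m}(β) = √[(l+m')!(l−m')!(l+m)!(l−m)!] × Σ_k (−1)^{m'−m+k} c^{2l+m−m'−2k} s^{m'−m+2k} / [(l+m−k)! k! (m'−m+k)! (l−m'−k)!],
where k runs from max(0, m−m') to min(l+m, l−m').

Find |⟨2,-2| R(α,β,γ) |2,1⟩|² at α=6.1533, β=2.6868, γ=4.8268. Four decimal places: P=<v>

Split into d^2_{-2,1}(β=2.6868) × two z-phases.
Half-angle: c=0.225442, s=0.974257. N=√(1·24·6·1)=12.000000
k∈{3} keeps every argument non-negative
  k=3: (−1)^0·12.0000/(6)·0.2254^1·0.9743^3 = +0.416950
d^2_{-2,1}(2.6868) = +0.416950
|D^2_{-2,1}|² = |d^2_{-2,1}(β)|² = (+0.416950)² = 0.173848 (the z-rotation phases have unit modulus)

P=0.1738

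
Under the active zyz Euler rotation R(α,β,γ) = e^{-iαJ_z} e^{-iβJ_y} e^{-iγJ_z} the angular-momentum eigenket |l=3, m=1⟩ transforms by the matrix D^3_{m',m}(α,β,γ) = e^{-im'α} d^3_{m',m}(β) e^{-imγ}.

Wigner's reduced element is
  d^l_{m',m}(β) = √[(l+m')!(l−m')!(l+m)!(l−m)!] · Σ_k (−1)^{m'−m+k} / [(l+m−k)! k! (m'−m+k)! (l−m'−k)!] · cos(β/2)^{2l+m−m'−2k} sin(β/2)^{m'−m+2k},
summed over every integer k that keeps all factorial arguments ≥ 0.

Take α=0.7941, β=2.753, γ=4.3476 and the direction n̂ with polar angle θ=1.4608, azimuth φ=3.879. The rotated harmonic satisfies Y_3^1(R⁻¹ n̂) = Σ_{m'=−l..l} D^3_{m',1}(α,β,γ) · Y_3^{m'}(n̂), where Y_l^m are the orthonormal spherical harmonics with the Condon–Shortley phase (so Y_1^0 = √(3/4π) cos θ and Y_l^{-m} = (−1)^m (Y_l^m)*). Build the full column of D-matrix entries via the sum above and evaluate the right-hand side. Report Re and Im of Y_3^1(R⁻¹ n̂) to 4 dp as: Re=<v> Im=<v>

Need the full column D^3_{m',1} for m'=−3..3 at α=0.7941, β=2.753, γ=4.3476.
cos(β/2)=0.193076, sin(β/2)=0.981184
d^3_{-3,1}: single k=4 term ⇒ +0.133815;  D = -0.051432-0.123536i
d^3_{-2,1}: k∈[3..4] ⇒ +0.043000 -0.555240 = -0.512240;  D = +0.475281+0.191043i
d^3_{-1,1}: k∈[2..4] ⇒ +0.008027 -0.276407 +0.892282 = +0.623903;  D = -0.571719+0.249784i
d^3_{0,1}: k∈[1..3] ⇒ +0.000912 -0.070656 +0.608234 = +0.538491;  D = -0.192108+0.503057i
d^3_{1,1}: k∈[0..2] ⇒ +0.000052 -0.010703 +0.207305 = +0.196654;  D = +0.081856+0.178808i
d^3_{2,1}: k∈[0..1] ⇒ -0.000833 +0.043000 = +0.042167;  D = +0.039649+0.014355i
d^3_{3,1}: single k=0 term ⇒ +0.005182;  D = +0.004673-0.002238i
Y_3^{m'}(θ=1.4608,φ=3.879) and Σ D·Y over m':
  (-0.0514-0.1235i)·(+0.2451+0.3283i)  (+0.4753+0.1910i)·(+0.0106-0.1103i)  (-0.5717+0.2498i)·(+0.2235-0.2030i)  (-0.1921+0.5031i)·(-0.1204+0.0000i)  (+0.0819+0.1788i)·(-0.2235-0.2030i)  (+0.0396+0.0144i)·(+0.0106+0.1103i)  (+0.0047-0.0022i)·(-0.2451+0.3283i)
Y_3^1(R⁻¹ n̂) = +0.016583-0.036260i

Re=0.0166 Im=-0.0363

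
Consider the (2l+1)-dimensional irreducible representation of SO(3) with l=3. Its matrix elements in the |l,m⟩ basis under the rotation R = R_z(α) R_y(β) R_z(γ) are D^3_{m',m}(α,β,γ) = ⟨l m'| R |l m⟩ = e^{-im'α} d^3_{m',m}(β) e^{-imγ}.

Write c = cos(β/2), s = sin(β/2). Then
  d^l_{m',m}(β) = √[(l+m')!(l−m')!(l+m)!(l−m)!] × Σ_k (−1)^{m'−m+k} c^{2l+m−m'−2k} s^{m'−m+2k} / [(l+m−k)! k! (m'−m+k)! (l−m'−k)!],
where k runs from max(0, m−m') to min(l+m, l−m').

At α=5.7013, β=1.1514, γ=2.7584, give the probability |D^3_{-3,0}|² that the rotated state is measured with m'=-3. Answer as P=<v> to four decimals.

First d^3_{-3,0}(β=1.1514), then the phase factors e^{-i(-3)α} and e^{-i(0)γ}:
c=cos(1.1514/2)=0.838811, s=sin(1.1514/2)=0.544422; N=√[1·720·6·6]=160.996894
Admissible k: 3..3 (factorial args all ≥0)
  k=3: (−1)^0·160.9969/(36)·0.8388^3·0.5444^3 = +0.425907
d^3_{-3,0}(1.1514) = +0.425907
|D^3_{-3,0}|² = |d^3_{-3,0}(β)|² = (+0.425907)² = 0.181397 (the z-rotation phases have unit modulus)

P=0.1814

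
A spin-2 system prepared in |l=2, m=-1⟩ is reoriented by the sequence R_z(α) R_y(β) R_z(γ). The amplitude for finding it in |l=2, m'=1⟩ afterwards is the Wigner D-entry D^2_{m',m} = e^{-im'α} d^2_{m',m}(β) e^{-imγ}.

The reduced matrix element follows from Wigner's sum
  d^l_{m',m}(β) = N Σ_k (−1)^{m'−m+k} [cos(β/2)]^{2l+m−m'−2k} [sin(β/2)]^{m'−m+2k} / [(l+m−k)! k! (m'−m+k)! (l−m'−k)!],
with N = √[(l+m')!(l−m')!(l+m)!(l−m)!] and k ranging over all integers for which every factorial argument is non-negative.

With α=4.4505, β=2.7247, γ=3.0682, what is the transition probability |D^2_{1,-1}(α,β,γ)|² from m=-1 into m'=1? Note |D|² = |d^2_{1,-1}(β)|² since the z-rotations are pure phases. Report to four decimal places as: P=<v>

First d^2_{1,-1}(β=2.7247), then the phase factors e^{-i(1)α} and e^{-i(-1)γ}:
With c≡cos(β/2)=0.206940 and s≡sin(β/2)=0.978354, N=[6·1·1·6]^{1/2}=6.000000
The bounds max(0,m−m')=0 and min(l+m,l−m')=1 give 2 terms
  k=0: (−1)^2·6.0000/(2)·0.2069^2·0.9784^2 = +0.122971
  k=1: (−1)^3·6.0000/(6)·0.2069^0·0.9784^4 = -0.916185
d^2_{1,-1}(2.7247) = +0.122971 -0.916185 = -0.793215
|D^2_{1,-1}|² = |d^2_{1,-1}(β)|² = (-0.793215)² = 0.629189 (the z-rotation phases have unit modulus)

P=0.6292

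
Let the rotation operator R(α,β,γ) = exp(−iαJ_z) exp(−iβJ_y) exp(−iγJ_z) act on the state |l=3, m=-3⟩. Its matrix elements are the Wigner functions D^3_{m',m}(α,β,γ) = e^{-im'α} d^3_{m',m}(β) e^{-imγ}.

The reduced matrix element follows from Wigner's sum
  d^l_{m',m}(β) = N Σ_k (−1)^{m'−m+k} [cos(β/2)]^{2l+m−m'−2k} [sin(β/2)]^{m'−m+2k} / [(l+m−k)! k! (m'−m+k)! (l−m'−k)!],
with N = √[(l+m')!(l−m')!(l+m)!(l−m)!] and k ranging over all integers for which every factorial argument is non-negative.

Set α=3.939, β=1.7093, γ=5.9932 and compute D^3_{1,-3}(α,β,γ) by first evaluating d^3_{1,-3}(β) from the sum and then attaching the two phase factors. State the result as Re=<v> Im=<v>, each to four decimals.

First d^3_{1,-3}(β=1.7093), then the phase factors e^{-i(1)α} and e^{-i(-3)γ}:
c=cos(1.7093/2)=0.656483, s=sin(1.7093/2)=0.754341; N=√[24·2·1·720]=185.903201
k: max(0,(-3)−(1))=0 … min(3+(-3),3−(1))=0
  k=0: (−1)^4·185.9032/(48)·0.6565^2·0.7543^4 = +0.540460
d^3_{1,-3}(1.7093) = +0.540460
Attach z-rotation phases: D = e^{-i(1)(3.939)}·(+0.540460)·e^{-i(-3)(5.9932)} = +0.052109+0.537942i

Re=0.0521 Im=0.5379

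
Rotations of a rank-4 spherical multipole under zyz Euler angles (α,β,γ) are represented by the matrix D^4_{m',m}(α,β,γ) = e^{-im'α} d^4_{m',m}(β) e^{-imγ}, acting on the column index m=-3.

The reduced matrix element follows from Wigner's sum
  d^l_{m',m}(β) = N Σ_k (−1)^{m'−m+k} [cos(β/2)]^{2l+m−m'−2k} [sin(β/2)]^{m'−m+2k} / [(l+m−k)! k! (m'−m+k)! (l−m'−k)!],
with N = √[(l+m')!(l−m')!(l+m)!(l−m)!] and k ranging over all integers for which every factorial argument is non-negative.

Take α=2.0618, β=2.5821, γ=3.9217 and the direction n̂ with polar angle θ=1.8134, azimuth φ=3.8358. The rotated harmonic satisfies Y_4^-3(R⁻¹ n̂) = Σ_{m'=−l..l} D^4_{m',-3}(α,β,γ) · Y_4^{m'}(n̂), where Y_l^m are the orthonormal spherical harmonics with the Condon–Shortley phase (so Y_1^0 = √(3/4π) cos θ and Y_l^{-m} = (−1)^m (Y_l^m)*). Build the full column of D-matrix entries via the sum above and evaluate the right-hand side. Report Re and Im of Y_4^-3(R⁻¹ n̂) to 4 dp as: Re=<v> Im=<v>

Re=-0.0119 Im=0.1223

Need the full column D^4_{m',-3} for m'=−4..4 at α=2.0618, β=2.5821, γ=3.9217.
cos(β/2)=0.276112, sin(β/2)=0.961126
d^4_{-4,-3}: single k=1 term ⇒ +0.000333;  D = +0.000132+0.000305i
d^4_{-3,-3}: k∈[0..1] ⇒ +0.000034 -0.002865 = -0.002832;  D = -0.001762+0.002216i
d^4_{-2,-3}: k∈[0..1] ⇒ -0.000440 +0.015994 = +0.015554;  D = -0.015300-0.002796i
d^4_{-1,-3}: k∈[0..1] ⇒ +0.003249 -0.065611 = -0.062363;  D = -0.019040-0.059385i
d^4_{0,-3}: k∈[0..1] ⇒ -0.016859 +0.204277 = +0.187418;  D = +0.130405-0.134611i
d^4_{1,-3}: k∈[0..1] ⇒ +0.065611 -0.477003 = -0.411391;  D = +0.395538+0.113106i
d^4_{2,-3}: k∈[0..1] ⇒ -0.193794 +0.782726 = +0.588932;  D = +0.124198+0.575687i
d^4_{3,-3}: k∈[0..1] ⇒ +0.420677 -0.728184 = -0.307507;  D = -0.234502+0.198920i
d^4_{4,-3}: single k=0 term ⇒ -0.591685;  D = +0.550284+0.217438i
Y_4^{m'}(θ=1.8134,φ=3.8358) and Σ D·Y over m':
  (+0.0001+0.0003i)·(-0.3671-0.1402i)  (-0.0018+0.0022i)·(-0.1347-0.2398i)  (-0.0153-0.0028i)·(-0.0341+0.1848i)  (-0.0190-0.0594i)·(-0.2201+0.1832i)  (+0.1304-0.1346i)·(+0.1465+0.0000i)  (+0.3955+0.1131i)·(+0.2201+0.1832i)  (+0.1242+0.5757i)·(-0.0341-0.1848i)  (-0.2345+0.1989i)·(+0.1347-0.2398i)  (+0.5503+0.2174i)·(-0.3671+0.1402i)
Y_4^-3(R⁻¹ n̂) = -0.011910+0.122270i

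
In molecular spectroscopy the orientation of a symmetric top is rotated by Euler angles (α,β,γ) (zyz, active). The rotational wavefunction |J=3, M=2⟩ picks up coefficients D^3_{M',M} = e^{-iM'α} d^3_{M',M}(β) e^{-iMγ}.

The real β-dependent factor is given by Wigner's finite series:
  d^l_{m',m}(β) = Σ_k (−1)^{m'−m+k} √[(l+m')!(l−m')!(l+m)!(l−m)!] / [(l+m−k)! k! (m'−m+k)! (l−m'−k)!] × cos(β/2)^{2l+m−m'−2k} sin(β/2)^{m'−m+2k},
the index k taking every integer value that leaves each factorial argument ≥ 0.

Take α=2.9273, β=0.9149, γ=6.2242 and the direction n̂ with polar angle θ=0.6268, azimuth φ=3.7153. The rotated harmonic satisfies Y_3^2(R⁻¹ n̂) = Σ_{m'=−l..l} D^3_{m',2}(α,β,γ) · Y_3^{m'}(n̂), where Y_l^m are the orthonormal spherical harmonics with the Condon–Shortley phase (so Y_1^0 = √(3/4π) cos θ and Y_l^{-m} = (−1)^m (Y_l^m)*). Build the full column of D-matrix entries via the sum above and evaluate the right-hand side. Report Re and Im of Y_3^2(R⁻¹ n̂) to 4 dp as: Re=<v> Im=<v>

Need the full column D^3_{m',2} for m'=−3..3 at α=2.9273, β=0.9149, γ=6.2242.
cos(β/2)=0.897182, sin(β/2)=0.441662
d^3_{-3,2}: single k=5 term ⇒ +0.036932;  D = -0.031960+0.018508i
d^3_{-2,2}: k∈[4..5] ⇒ +0.153140 -0.007422 = +0.145718;  D = +0.138745-0.044538i
d^3_{-1,2}: k∈[3..4] ⇒ +0.393496 -0.047679 = +0.345817;  D = -0.344214+0.033258i
d^3_{0,2}: k∈[2..3] ⇒ +0.692248 -0.167757 = +0.524491;  D = +0.520846+0.061731i
d^3_{1,2}: k∈[1..2] ⇒ +0.811880 -0.393496 = +0.418384;  D = -0.395501-0.136470i
d^3_{2,2}: k∈[0..1] ⇒ +0.521534 -0.631933 = -0.110399;  D = -0.094316-0.057380i
d^3_{3,2}: single k=0 term ⇒ -0.628879;  D = +0.455467+0.433635i
Y_3^{m'}(θ=0.6268,φ=3.7153) and Σ D·Y over m':
  (-0.0320+0.0185i)·(+0.0126+0.0832i)  (+0.1387-0.0445i)·(+0.1170-0.2596i)  (-0.3442+0.0333i)·(-0.3630+0.2346i)  (+0.5208+0.0617i)·(+0.0846+0.0000i)  (-0.3955-0.1365i)·(+0.3630+0.2346i)  (-0.0943-0.0574i)·(+0.1170+0.2596i)  (+0.4555+0.4336i)·(-0.0126+0.0832i)
Y_3^2(R⁻¹ n̂) = +0.014379-0.272302i

Re=0.0144 Im=-0.2723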